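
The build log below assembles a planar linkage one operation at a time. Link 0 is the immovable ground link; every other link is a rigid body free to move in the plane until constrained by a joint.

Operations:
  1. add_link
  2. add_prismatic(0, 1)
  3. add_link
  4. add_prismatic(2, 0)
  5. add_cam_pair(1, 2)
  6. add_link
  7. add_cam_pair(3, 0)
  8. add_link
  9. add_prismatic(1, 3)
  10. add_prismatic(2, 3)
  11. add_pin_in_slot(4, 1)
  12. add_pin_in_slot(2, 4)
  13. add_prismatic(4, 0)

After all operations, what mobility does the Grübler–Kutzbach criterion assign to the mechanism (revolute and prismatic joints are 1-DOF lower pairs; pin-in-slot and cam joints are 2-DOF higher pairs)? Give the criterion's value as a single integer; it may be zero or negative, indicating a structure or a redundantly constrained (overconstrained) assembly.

M = -2

[1;0;0] (link 0 is ground)
L+ [2;0;0]
P(0,1)∈J1 [2;1;0]
L+ [3;1;0]
P(2,0)∈J1 [3;2;0]
C(1,2)∈J2 [3;2;1]
L+ [4;2;1]
C(3,0)∈J2 [4;2;2]
L+ [5;2;2]
P(1,3)∈J1 [5;3;2]
P(2,3)∈J1 [5;4;2]
PS(4,1)∈J2 [5;4;3]
PS(2,4)∈J2 [5;4;4]
P(4,0)∈J1 [5;5;4]
mobility = 12 − 10 − 4 = -2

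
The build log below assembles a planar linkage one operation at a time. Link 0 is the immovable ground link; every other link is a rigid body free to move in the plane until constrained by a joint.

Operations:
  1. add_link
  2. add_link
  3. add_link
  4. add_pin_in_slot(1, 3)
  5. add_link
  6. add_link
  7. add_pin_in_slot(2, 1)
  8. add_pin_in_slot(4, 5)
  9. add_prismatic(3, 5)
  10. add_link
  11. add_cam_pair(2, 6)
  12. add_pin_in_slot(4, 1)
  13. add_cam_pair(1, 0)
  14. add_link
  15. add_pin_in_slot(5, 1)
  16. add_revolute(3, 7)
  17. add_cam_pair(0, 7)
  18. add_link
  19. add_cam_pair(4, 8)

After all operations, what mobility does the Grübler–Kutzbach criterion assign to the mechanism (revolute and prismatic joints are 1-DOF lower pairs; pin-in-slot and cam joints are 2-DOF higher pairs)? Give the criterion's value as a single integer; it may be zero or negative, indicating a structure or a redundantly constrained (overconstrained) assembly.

(L,J1,J2)=(1,0,0); link0 fixed
link1: (2,0,0)
link2: (3,0,0)
link3: (4,0,0)
PS 1-3 [J2]: (4,0,1)
link4: (5,0,1)
link5: (6,0,1)
PS 2-1 [J2]: (6,0,2)
PS 4-5 [J2]: (6,0,3)
P 3-5 [J1]: (6,1,3)
link6: (7,1,3)
C 2-6 [J2]: (7,1,4)
PS 4-1 [J2]: (7,1,5)
C 1-0 [J2]: (7,1,6)
link7: (8,1,6)
PS 5-1 [J2]: (8,1,7)
R 3-7 [J1]: (8,2,7)
C 0-7 [J2]: (8,2,8)
link8: (9,2,8)
C 4-8 [J2]: (9,2,9)
Grübler: 3·8 − 2·2 − 9 = 11

M = 11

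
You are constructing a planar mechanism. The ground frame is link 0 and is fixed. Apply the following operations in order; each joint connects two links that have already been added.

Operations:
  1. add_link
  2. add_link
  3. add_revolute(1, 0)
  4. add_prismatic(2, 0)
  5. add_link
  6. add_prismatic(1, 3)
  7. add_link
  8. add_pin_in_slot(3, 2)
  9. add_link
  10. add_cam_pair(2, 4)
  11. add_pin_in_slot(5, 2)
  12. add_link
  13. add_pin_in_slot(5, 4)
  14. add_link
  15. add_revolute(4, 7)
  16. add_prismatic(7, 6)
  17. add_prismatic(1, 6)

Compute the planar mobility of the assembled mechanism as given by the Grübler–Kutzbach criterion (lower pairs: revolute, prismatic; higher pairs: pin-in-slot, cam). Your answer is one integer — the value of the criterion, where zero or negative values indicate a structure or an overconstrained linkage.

M = 5

(L,J1,J2)=(1,0,0); link0 fixed
link1: (2,0,0)
link2: (3,0,0)
R 1-0 [J1]: (3,1,0)
P 2-0 [J1]: (3,2,0)
link3: (4,2,0)
P 1-3 [J1]: (4,3,0)
link4: (5,3,0)
PS 3-2 [J2]: (5,3,1)
link5: (6,3,1)
C 2-4 [J2]: (6,3,2)
PS 5-2 [J2]: (6,3,3)
link6: (7,3,3)
PS 5-4 [J2]: (7,3,4)
link7: (8,3,4)
R 4-7 [J1]: (8,4,4)
P 7-6 [J1]: (8,5,4)
P 1-6 [J1]: (8,6,4)
Grübler: 3·7 − 2·6 − 4 = 5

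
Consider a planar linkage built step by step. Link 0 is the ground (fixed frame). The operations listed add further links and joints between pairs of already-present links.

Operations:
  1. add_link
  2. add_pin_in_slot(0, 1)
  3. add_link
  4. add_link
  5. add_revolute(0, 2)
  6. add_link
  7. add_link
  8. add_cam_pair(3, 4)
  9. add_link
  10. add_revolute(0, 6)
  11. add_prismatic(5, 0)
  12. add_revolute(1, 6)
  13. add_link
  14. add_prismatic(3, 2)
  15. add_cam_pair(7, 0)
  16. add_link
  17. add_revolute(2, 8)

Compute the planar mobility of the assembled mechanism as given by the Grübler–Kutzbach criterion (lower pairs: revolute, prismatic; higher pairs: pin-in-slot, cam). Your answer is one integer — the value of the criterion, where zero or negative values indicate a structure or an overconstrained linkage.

link 0 = ground. State L|J1|J2 = 1|0|0
+link1  2|0|0
PS(0,1) f=2→J2  2|0|1
+link2  3|0|1
+link3  4|0|1
R(0,2) f=1→J1  4|1|1
+link4  5|1|1
+link5  6|1|1
C(3,4) f=2→J2  6|1|2
+link6  7|1|2
R(0,6) f=1→J1  7|2|2
P(5,0) f=1→J1  7|3|2
R(1,6) f=1→J1  7|4|2
+link7  8|4|2
P(3,2) f=1→J1  8|5|2
C(7,0) f=2→J2  8|5|3
+link8  9|5|3
R(2,8) f=1→J1  9|6|3
M = 3(9−1)−2·6−3 = 24−12−3 = 9

M = 9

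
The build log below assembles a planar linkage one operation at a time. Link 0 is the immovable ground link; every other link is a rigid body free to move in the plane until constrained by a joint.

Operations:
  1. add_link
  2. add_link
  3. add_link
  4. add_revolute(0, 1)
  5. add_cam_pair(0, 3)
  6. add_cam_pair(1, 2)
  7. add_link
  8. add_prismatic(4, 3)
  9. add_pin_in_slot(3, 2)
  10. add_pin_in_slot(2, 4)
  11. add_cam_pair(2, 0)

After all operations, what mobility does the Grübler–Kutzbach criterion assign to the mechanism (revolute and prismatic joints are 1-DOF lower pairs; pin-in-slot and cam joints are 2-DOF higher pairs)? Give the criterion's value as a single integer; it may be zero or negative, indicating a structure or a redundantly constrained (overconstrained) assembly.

M = 3

link 0 = ground. State L|J1|J2 = 1|0|0
+link1  2|0|0
+link2  3|0|0
+link3  4|0|0
R(0,1) f=1→J1  4|1|0
C(0,3) f=2→J2  4|1|1
C(1,2) f=2→J2  4|1|2
+link4  5|1|2
P(4,3) f=1→J1  5|2|2
PS(3,2) f=2→J2  5|2|3
PS(2,4) f=2→J2  5|2|4
C(2,0) f=2→J2  5|2|5
M = 3(5−1)−2·2−5 = 12−4−5 = 3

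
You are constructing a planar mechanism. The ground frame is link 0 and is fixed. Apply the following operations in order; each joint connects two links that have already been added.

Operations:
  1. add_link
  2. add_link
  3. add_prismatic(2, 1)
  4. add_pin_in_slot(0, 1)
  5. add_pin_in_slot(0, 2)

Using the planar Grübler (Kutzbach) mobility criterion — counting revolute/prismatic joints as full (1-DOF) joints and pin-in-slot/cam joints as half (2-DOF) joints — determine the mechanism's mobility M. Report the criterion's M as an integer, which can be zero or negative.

(L,J1,J2)=(1,0,0); link0 fixed
link1: (2,0,0)
link2: (3,0,0)
P 2-1 [J1]: (3,1,0)
PS 0-1 [J2]: (3,1,1)
PS 0-2 [J2]: (3,1,2)
Grübler: 3·2 − 2·1 − 2 = 2

M = 2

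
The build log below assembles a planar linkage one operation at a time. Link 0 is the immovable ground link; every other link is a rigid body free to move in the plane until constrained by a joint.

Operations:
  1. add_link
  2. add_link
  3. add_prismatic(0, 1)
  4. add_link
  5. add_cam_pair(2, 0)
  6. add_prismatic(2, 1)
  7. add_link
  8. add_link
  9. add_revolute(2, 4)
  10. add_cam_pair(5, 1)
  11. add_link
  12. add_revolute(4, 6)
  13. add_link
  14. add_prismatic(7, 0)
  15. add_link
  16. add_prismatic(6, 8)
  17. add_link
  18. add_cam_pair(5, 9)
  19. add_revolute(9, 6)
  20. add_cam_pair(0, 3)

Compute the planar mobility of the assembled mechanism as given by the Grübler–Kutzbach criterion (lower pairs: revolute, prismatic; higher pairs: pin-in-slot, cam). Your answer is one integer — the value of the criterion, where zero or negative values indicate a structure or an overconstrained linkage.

M = 9

L=1 J1=0 J2=0
add link → L=2 J1=0 J2=0
add link → L=3 J1=0 J2=0
P@0,1 dof=1 J1 → L=3 J1=1 J2=0
add link → L=4 J1=1 J2=0
C@2,0 dof=2 J2 → L=4 J1=1 J2=1
P@2,1 dof=1 J1 → L=4 J1=2 J2=1
add link → L=5 J1=2 J2=1
add link → L=6 J1=2 J2=1
R@2,4 dof=1 J1 → L=6 J1=3 J2=1
C@5,1 dof=2 J2 → L=6 J1=3 J2=2
add link → L=7 J1=3 J2=2
R@4,6 dof=1 J1 → L=7 J1=4 J2=2
add link → L=8 J1=4 J2=2
P@7,0 dof=1 J1 → L=8 J1=5 J2=2
add link → L=9 J1=5 J2=2
P@6,8 dof=1 J1 → L=9 J1=6 J2=2
add link → L=10 J1=6 J2=2
C@5,9 dof=2 J2 → L=10 J1=6 J2=3
R@9,6 dof=1 J1 → L=10 J1=7 J2=3
C@0,3 dof=2 J2 → L=10 J1=7 J2=4
M=3(L−1)−2J1−J2=3·9−2·7−4=9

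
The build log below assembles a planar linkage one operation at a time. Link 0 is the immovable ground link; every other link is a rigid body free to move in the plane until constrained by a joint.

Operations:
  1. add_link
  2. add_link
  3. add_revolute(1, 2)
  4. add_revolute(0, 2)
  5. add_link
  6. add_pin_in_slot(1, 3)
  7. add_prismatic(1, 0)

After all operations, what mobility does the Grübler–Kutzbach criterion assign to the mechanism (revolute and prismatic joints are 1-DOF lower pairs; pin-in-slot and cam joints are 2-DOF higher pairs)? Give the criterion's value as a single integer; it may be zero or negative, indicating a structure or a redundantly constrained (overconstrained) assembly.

link 0 = ground. State L|J1|J2 = 1|0|0
+link1  2|0|0
+link2  3|0|0
R(1,2) f=1→J1  3|1|0
R(0,2) f=1→J1  3|2|0
+link3  4|2|0
PS(1,3) f=2→J2  4|2|1
P(1,0) f=1→J1  4|3|1
M = 3(4−1)−2·3−1 = 9−6−1 = 2

M = 2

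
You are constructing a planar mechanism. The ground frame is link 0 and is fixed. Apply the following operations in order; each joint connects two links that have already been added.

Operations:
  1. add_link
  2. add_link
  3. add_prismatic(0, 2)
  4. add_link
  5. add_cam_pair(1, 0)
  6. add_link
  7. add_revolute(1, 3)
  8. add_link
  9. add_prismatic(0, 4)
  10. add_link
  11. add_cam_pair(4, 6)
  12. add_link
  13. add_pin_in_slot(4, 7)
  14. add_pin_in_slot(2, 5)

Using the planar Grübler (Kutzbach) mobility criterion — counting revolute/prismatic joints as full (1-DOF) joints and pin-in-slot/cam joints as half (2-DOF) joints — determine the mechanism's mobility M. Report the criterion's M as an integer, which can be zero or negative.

ground; <1,0,0>
#1 <2,0,0>
#2 <3,0,0>
P:0↔2 J1 <3,1,0>
#3 <4,1,0>
C:1↔0 J2 <4,1,1>
#4 <5,1,1>
R:1↔3 J1 <5,2,1>
#5 <6,2,1>
P:0↔4 J1 <6,3,1>
#6 <7,3,1>
C:4↔6 J2 <7,3,2>
#7 <8,3,2>
PS:4↔7 J2 <8,3,3>
PS:2↔5 J2 <8,3,4>
3×7 − 2×3 − 1×4 = 11

M = 11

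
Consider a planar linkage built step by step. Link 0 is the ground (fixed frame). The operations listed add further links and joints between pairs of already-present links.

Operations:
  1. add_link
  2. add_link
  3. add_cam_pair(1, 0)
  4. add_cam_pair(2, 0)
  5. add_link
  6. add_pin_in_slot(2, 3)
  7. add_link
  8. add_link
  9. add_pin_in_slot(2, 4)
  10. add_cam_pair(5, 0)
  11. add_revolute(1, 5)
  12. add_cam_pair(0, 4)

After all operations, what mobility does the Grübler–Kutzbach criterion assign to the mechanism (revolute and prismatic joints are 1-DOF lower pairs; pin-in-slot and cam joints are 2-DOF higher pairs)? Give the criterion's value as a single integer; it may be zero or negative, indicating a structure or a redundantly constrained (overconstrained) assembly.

(L,J1,J2)=(1,0,0); link0 fixed
link1: (2,0,0)
link2: (3,0,0)
C 1-0 [J2]: (3,0,1)
C 2-0 [J2]: (3,0,2)
link3: (4,0,2)
PS 2-3 [J2]: (4,0,3)
link4: (5,0,3)
link5: (6,0,3)
PS 2-4 [J2]: (6,0,4)
C 5-0 [J2]: (6,0,5)
R 1-5 [J1]: (6,1,5)
C 0-4 [J2]: (6,1,6)
Grübler: 3·5 − 2·1 − 6 = 7

M = 7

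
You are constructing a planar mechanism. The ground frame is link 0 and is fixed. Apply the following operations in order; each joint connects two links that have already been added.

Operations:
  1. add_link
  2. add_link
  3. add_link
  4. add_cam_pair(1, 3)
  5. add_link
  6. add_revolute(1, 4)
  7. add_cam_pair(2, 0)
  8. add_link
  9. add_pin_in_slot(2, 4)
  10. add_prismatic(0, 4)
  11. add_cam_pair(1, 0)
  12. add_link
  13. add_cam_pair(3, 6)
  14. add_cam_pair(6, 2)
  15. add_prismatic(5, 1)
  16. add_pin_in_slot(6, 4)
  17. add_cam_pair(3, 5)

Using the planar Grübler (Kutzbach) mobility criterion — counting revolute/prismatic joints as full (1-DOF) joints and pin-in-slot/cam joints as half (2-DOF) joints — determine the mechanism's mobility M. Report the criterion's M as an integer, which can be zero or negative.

M = 4

[1;0;0] (link 0 is ground)
L+ [2;0;0]
L+ [3;0;0]
L+ [4;0;0]
C(1,3)∈J2 [4;0;1]
L+ [5;0;1]
R(1,4)∈J1 [5;1;1]
C(2,0)∈J2 [5;1;2]
L+ [6;1;2]
PS(2,4)∈J2 [6;1;3]
P(0,4)∈J1 [6;2;3]
C(1,0)∈J2 [6;2;4]
L+ [7;2;4]
C(3,6)∈J2 [7;2;5]
C(6,2)∈J2 [7;2;6]
P(5,1)∈J1 [7;3;6]
PS(6,4)∈J2 [7;3;7]
C(3,5)∈J2 [7;3;8]
mobility = 18 − 6 − 8 = 4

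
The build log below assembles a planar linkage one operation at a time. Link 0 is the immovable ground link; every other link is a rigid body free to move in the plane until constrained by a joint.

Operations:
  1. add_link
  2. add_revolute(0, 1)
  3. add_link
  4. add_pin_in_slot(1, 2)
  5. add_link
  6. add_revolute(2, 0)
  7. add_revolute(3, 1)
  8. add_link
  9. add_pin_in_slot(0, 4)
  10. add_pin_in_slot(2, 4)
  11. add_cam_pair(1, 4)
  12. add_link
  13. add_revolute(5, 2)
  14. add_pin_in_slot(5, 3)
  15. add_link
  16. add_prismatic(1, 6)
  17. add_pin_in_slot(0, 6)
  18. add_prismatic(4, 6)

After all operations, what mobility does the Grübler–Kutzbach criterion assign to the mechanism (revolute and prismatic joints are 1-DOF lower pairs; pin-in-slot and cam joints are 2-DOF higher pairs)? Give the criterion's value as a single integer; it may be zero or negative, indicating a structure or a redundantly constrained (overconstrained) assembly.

M = 0

L=1 J1=0 J2=0
add link → L=2 J1=0 J2=0
R@0,1 dof=1 J1 → L=2 J1=1 J2=0
add link → L=3 J1=1 J2=0
PS@1,2 dof=2 J2 → L=3 J1=1 J2=1
add link → L=4 J1=1 J2=1
R@2,0 dof=1 J1 → L=4 J1=2 J2=1
R@3,1 dof=1 J1 → L=4 J1=3 J2=1
add link → L=5 J1=3 J2=1
PS@0,4 dof=2 J2 → L=5 J1=3 J2=2
PS@2,4 dof=2 J2 → L=5 J1=3 J2=3
C@1,4 dof=2 J2 → L=5 J1=3 J2=4
add link → L=6 J1=3 J2=4
R@5,2 dof=1 J1 → L=6 J1=4 J2=4
PS@5,3 dof=2 J2 → L=6 J1=4 J2=5
add link → L=7 J1=4 J2=5
P@1,6 dof=1 J1 → L=7 J1=5 J2=5
PS@0,6 dof=2 J2 → L=7 J1=5 J2=6
P@4,6 dof=1 J1 → L=7 J1=6 J2=6
M=3(L−1)−2J1−J2=3·6−2·6−6=0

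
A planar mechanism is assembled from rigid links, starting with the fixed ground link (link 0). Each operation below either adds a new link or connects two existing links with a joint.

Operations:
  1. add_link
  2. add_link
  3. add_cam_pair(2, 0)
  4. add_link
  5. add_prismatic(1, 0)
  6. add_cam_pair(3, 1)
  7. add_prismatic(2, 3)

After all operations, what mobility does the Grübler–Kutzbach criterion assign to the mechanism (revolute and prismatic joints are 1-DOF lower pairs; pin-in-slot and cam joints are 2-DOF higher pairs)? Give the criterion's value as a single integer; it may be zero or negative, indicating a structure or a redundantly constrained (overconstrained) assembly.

(L,J1,J2)=(1,0,0); link0 fixed
link1: (2,0,0)
link2: (3,0,0)
C 2-0 [J2]: (3,0,1)
link3: (4,0,1)
P 1-0 [J1]: (4,1,1)
C 3-1 [J2]: (4,1,2)
P 2-3 [J1]: (4,2,2)
Grübler: 3·3 − 2·2 − 2 = 3

M = 3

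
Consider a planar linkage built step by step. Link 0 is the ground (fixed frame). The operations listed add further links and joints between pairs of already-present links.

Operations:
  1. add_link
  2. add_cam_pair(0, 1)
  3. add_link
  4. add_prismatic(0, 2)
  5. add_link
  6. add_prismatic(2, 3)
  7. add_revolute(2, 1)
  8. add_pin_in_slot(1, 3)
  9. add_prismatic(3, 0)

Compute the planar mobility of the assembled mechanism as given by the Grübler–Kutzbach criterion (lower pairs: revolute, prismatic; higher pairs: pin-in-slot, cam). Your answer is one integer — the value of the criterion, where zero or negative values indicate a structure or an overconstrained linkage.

M = -1

ground; <1,0,0>
#1 <2,0,0>
C:0↔1 J2 <2,0,1>
#2 <3,0,1>
P:0↔2 J1 <3,1,1>
#3 <4,1,1>
P:2↔3 J1 <4,2,1>
R:2↔1 J1 <4,3,1>
PS:1↔3 J2 <4,3,2>
P:3↔0 J1 <4,4,2>
3×3 − 2×4 − 1×2 = -1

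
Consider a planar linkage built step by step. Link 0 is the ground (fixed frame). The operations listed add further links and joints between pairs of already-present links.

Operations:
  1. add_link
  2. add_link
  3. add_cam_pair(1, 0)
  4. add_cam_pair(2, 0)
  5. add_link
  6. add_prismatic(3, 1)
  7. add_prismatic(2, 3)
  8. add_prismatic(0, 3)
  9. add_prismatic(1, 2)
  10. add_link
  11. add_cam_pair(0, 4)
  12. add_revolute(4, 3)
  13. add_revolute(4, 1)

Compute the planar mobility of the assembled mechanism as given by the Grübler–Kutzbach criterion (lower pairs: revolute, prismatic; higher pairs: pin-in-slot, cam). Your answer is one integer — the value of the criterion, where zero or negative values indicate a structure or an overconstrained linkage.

(L,J1,J2)=(1,0,0); link0 fixed
link1: (2,0,0)
link2: (3,0,0)
C 1-0 [J2]: (3,0,1)
C 2-0 [J2]: (3,0,2)
link3: (4,0,2)
P 3-1 [J1]: (4,1,2)
P 2-3 [J1]: (4,2,2)
P 0-3 [J1]: (4,3,2)
P 1-2 [J1]: (4,4,2)
link4: (5,4,2)
C 0-4 [J2]: (5,4,3)
R 4-3 [J1]: (5,5,3)
R 4-1 [J1]: (5,6,3)
Grübler: 3·4 − 2·6 − 3 = -3

M = -3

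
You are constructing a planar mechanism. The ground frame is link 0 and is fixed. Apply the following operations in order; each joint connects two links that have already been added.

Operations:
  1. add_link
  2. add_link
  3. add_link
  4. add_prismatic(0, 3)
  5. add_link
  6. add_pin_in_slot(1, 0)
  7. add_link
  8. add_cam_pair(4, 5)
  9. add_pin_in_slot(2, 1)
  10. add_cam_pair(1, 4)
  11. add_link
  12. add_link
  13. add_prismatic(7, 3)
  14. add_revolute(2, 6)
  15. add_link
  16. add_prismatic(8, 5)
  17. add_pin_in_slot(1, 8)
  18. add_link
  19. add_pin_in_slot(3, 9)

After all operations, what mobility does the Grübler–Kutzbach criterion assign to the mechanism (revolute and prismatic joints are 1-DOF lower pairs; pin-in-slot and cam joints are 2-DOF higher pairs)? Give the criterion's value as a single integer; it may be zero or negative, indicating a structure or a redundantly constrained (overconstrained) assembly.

link 0 = ground. State L|J1|J2 = 1|0|0
+link1  2|0|0
+link2  3|0|0
+link3  4|0|0
P(0,3) f=1→J1  4|1|0
+link4  5|1|0
PS(1,0) f=2→J2  5|1|1
+link5  6|1|1
C(4,5) f=2→J2  6|1|2
PS(2,1) f=2→J2  6|1|3
C(1,4) f=2→J2  6|1|4
+link6  7|1|4
+link7  8|1|4
P(7,3) f=1→J1  8|2|4
R(2,6) f=1→J1  8|3|4
+link8  9|3|4
P(8,5) f=1→J1  9|4|4
PS(1,8) f=2→J2  9|4|5
+link9  10|4|5
PS(3,9) f=2→J2  10|4|6
M = 3(10−1)−2·4−6 = 27−8−6 = 13

M = 13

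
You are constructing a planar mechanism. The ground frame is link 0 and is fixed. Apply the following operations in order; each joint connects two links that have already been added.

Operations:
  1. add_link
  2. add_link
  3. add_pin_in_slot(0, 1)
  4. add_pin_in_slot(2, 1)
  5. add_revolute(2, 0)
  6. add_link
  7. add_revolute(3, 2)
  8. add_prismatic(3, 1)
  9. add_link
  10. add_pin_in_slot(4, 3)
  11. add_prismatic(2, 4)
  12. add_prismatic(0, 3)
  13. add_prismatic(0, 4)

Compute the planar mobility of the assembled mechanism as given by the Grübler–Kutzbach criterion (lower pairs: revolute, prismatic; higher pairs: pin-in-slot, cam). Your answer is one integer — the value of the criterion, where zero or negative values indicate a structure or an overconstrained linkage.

link 0 = ground. State L|J1|J2 = 1|0|0
+link1  2|0|0
+link2  3|0|0
PS(0,1) f=2→J2  3|0|1
PS(2,1) f=2→J2  3|0|2
R(2,0) f=1→J1  3|1|2
+link3  4|1|2
R(3,2) f=1→J1  4|2|2
P(3,1) f=1→J1  4|3|2
+link4  5|3|2
PS(4,3) f=2→J2  5|3|3
P(2,4) f=1→J1  5|4|3
P(0,3) f=1→J1  5|5|3
P(0,4) f=1→J1  5|6|3
M = 3(5−1)−2·6−3 = 12−12−3 = -3

M = -3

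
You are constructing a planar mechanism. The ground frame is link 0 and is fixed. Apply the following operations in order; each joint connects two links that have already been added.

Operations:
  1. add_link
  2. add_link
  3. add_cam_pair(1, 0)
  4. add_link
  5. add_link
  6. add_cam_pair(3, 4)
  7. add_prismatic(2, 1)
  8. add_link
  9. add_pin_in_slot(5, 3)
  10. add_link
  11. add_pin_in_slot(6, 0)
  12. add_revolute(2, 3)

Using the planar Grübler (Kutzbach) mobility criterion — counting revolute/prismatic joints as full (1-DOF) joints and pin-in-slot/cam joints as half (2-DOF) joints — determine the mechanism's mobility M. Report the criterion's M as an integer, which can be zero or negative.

M = 10

(L,J1,J2)=(1,0,0); link0 fixed
link1: (2,0,0)
link2: (3,0,0)
C 1-0 [J2]: (3,0,1)
link3: (4,0,1)
link4: (5,0,1)
C 3-4 [J2]: (5,0,2)
P 2-1 [J1]: (5,1,2)
link5: (6,1,2)
PS 5-3 [J2]: (6,1,3)
link6: (7,1,3)
PS 6-0 [J2]: (7,1,4)
R 2-3 [J1]: (7,2,4)
Grübler: 3·6 − 2·2 − 4 = 10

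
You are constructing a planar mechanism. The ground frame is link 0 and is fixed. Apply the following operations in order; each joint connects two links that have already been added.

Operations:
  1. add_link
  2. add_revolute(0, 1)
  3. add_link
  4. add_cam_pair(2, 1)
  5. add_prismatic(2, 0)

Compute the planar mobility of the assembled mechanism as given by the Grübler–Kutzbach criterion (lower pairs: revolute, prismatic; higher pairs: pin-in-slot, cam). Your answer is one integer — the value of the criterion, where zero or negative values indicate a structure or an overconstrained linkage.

M = 1

(L,J1,J2)=(1,0,0); link0 fixed
link1: (2,0,0)
R 0-1 [J1]: (2,1,0)
link2: (3,1,0)
C 2-1 [J2]: (3,1,1)
P 2-0 [J1]: (3,2,1)
Grübler: 3·2 − 2·2 − 1 = 1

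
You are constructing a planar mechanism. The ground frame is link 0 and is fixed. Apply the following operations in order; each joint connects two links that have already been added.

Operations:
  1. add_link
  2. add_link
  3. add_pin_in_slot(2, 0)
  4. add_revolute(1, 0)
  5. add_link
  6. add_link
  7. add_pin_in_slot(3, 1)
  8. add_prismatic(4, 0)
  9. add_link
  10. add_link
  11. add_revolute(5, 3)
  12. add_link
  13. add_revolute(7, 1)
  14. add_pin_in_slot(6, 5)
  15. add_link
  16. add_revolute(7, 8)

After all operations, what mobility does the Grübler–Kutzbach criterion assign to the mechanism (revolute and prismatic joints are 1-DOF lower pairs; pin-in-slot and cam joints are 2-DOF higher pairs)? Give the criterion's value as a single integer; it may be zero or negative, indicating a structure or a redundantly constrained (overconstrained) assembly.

(L,J1,J2)=(1,0,0); link0 fixed
link1: (2,0,0)
link2: (3,0,0)
PS 2-0 [J2]: (3,0,1)
R 1-0 [J1]: (3,1,1)
link3: (4,1,1)
link4: (5,1,1)
PS 3-1 [J2]: (5,1,2)
P 4-0 [J1]: (5,2,2)
link5: (6,2,2)
link6: (7,2,2)
R 5-3 [J1]: (7,3,2)
link7: (8,3,2)
R 7-1 [J1]: (8,4,2)
PS 6-5 [J2]: (8,4,3)
link8: (9,4,3)
R 7-8 [J1]: (9,5,3)
Grübler: 3·8 − 2·5 − 3 = 11

M = 11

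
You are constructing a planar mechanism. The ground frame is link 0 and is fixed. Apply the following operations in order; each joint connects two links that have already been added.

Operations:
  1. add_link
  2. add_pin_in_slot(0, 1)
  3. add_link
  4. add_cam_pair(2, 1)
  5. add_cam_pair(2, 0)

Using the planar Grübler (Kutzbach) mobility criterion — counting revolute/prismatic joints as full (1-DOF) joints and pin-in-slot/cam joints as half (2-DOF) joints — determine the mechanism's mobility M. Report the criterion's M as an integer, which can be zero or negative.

(L,J1,J2)=(1,0,0); link0 fixed
link1: (2,0,0)
PS 0-1 [J2]: (2,0,1)
link2: (3,0,1)
C 2-1 [J2]: (3,0,2)
C 2-0 [J2]: (3,0,3)
Grübler: 3·2 − 2·0 − 3 = 3

M = 3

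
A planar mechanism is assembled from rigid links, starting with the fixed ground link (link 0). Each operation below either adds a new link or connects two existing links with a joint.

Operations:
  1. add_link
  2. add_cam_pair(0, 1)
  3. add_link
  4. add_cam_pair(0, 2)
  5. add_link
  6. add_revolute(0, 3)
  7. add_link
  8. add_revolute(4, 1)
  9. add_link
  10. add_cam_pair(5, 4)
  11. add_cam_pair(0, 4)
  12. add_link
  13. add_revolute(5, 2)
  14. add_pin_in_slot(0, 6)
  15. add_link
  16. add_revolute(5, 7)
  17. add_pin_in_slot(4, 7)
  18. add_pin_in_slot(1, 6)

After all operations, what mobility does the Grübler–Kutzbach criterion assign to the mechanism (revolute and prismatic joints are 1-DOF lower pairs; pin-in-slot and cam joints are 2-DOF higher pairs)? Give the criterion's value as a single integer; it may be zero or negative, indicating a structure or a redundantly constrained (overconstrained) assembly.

M = 6

[1;0;0] (link 0 is ground)
L+ [2;0;0]
C(0,1)∈J2 [2;0;1]
L+ [3;0;1]
C(0,2)∈J2 [3;0;2]
L+ [4;0;2]
R(0,3)∈J1 [4;1;2]
L+ [5;1;2]
R(4,1)∈J1 [5;2;2]
L+ [6;2;2]
C(5,4)∈J2 [6;2;3]
C(0,4)∈J2 [6;2;4]
L+ [7;2;4]
R(5,2)∈J1 [7;3;4]
PS(0,6)∈J2 [7;3;5]
L+ [8;3;5]
R(5,7)∈J1 [8;4;5]
PS(4,7)∈J2 [8;4;6]
PS(1,6)∈J2 [8;4;7]
mobility = 21 − 8 − 7 = 6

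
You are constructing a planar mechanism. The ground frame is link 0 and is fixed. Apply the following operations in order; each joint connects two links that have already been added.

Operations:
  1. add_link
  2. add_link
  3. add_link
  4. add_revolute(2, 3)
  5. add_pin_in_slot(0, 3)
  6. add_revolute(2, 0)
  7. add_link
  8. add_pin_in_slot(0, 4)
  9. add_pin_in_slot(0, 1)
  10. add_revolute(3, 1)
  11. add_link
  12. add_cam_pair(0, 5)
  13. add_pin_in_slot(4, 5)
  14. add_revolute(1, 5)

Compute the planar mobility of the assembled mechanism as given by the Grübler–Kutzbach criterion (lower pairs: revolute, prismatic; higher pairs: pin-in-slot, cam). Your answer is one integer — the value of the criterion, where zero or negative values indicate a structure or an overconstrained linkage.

M = 2

ground; <1,0,0>
#1 <2,0,0>
#2 <3,0,0>
#3 <4,0,0>
R:2↔3 J1 <4,1,0>
PS:0↔3 J2 <4,1,1>
R:2↔0 J1 <4,2,1>
#4 <5,2,1>
PS:0↔4 J2 <5,2,2>
PS:0↔1 J2 <5,2,3>
R:3↔1 J1 <5,3,3>
#5 <6,3,3>
C:0↔5 J2 <6,3,4>
PS:4↔5 J2 <6,3,5>
R:1↔5 J1 <6,4,5>
3×5 − 2×4 − 1×5 = 2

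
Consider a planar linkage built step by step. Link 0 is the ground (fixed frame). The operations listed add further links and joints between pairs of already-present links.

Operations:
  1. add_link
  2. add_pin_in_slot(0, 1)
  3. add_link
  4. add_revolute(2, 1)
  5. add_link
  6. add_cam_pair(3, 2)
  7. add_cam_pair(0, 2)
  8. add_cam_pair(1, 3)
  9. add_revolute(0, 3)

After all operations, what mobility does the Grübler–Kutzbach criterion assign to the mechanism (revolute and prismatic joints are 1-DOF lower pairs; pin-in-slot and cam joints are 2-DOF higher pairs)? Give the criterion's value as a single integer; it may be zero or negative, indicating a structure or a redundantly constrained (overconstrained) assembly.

M = 1

link 0 = ground. State L|J1|J2 = 1|0|0
+link1  2|0|0
PS(0,1) f=2→J2  2|0|1
+link2  3|0|1
R(2,1) f=1→J1  3|1|1
+link3  4|1|1
C(3,2) f=2→J2  4|1|2
C(0,2) f=2→J2  4|1|3
C(1,3) f=2→J2  4|1|4
R(0,3) f=1→J1  4|2|4
M = 3(4−1)−2·2−4 = 9−4−4 = 1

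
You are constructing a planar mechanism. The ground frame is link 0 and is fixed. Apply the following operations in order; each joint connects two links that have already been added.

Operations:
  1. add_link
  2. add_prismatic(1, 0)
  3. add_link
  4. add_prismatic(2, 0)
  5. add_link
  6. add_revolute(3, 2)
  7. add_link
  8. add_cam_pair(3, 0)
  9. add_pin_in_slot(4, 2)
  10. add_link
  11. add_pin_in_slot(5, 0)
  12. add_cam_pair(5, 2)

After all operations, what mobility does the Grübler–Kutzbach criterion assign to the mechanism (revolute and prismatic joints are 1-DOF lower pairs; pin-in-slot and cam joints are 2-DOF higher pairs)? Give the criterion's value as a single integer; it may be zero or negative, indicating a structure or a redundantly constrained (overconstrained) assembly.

ground; <1,0,0>
#1 <2,0,0>
P:1↔0 J1 <2,1,0>
#2 <3,1,0>
P:2↔0 J1 <3,2,0>
#3 <4,2,0>
R:3↔2 J1 <4,3,0>
#4 <5,3,0>
C:3↔0 J2 <5,3,1>
PS:4↔2 J2 <5,3,2>
#5 <6,3,2>
PS:5↔0 J2 <6,3,3>
C:5↔2 J2 <6,3,4>
3×5 − 2×3 − 1×4 = 5

M = 5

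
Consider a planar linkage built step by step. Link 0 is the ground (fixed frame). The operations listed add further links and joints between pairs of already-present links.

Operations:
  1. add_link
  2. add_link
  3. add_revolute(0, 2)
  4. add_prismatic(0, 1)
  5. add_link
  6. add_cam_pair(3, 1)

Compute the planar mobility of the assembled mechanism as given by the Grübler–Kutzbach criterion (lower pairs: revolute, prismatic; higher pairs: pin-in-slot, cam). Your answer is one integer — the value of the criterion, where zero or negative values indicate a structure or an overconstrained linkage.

ground; <1,0,0>
#1 <2,0,0>
#2 <3,0,0>
R:0↔2 J1 <3,1,0>
P:0↔1 J1 <3,2,0>
#3 <4,2,0>
C:3↔1 J2 <4,2,1>
3×3 − 2×2 − 1×1 = 4

M = 4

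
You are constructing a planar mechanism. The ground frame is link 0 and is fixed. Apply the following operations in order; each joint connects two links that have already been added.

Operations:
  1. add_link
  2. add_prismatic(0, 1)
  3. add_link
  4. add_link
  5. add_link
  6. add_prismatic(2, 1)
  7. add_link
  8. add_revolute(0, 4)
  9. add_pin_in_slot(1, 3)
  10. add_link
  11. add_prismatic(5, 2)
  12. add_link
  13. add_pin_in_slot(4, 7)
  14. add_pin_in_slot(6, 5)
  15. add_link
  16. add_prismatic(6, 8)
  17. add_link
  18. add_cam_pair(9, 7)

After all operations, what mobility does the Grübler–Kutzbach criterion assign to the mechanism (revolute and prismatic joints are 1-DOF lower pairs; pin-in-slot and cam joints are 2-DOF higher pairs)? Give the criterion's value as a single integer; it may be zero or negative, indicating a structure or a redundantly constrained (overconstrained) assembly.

ground; <1,0,0>
#1 <2,0,0>
P:0↔1 J1 <2,1,0>
#2 <3,1,0>
#3 <4,1,0>
#4 <5,1,0>
P:2↔1 J1 <5,2,0>
#5 <6,2,0>
R:0↔4 J1 <6,3,0>
PS:1↔3 J2 <6,3,1>
#6 <7,3,1>
P:5↔2 J1 <7,4,1>
#7 <8,4,1>
PS:4↔7 J2 <8,4,2>
PS:6↔5 J2 <8,4,3>
#8 <9,4,3>
P:6↔8 J1 <9,5,3>
#9 <10,5,3>
C:9↔7 J2 <10,5,4>
3×9 − 2×5 − 1×4 = 13

M = 13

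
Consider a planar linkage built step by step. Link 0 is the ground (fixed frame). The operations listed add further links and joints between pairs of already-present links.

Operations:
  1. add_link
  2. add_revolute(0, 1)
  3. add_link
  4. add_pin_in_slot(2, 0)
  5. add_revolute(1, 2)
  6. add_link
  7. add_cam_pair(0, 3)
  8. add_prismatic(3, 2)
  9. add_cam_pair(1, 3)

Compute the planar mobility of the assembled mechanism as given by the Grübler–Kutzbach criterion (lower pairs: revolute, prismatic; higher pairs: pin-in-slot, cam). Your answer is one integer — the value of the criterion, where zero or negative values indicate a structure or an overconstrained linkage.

ground; <1,0,0>
#1 <2,0,0>
R:0↔1 J1 <2,1,0>
#2 <3,1,0>
PS:2↔0 J2 <3,1,1>
R:1↔2 J1 <3,2,1>
#3 <4,2,1>
C:0↔3 J2 <4,2,2>
P:3↔2 J1 <4,3,2>
C:1↔3 J2 <4,3,3>
3×3 − 2×3 − 1×3 = 0

M = 0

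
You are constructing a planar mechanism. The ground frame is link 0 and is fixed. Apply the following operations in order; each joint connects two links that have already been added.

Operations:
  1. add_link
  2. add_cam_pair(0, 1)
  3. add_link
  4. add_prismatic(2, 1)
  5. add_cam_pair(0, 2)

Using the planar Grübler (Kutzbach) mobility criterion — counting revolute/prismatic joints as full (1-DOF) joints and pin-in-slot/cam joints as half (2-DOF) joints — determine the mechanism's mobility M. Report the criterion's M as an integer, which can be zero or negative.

M = 2

link 0 = ground. State L|J1|J2 = 1|0|0
+link1  2|0|0
C(0,1) f=2→J2  2|0|1
+link2  3|0|1
P(2,1) f=1→J1  3|1|1
C(0,2) f=2→J2  3|1|2
M = 3(3−1)−2·1−2 = 6−2−2 = 2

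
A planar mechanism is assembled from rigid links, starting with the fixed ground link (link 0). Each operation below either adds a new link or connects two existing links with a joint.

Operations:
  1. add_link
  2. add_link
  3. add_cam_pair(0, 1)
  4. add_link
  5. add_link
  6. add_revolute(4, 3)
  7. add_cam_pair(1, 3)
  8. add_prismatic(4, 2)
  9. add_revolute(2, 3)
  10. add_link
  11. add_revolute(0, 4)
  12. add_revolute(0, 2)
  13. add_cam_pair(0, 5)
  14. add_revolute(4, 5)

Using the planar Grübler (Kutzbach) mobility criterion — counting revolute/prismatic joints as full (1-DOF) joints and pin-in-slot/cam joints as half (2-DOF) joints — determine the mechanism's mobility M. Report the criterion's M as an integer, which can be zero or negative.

M = 0

ground; <1,0,0>
#1 <2,0,0>
#2 <3,0,0>
C:0↔1 J2 <3,0,1>
#3 <4,0,1>
#4 <5,0,1>
R:4↔3 J1 <5,1,1>
C:1↔3 J2 <5,1,2>
P:4↔2 J1 <5,2,2>
R:2↔3 J1 <5,3,2>
#5 <6,3,2>
R:0↔4 J1 <6,4,2>
R:0↔2 J1 <6,5,2>
C:0↔5 J2 <6,5,3>
R:4↔5 J1 <6,6,3>
3×5 − 2×6 − 1×3 = 0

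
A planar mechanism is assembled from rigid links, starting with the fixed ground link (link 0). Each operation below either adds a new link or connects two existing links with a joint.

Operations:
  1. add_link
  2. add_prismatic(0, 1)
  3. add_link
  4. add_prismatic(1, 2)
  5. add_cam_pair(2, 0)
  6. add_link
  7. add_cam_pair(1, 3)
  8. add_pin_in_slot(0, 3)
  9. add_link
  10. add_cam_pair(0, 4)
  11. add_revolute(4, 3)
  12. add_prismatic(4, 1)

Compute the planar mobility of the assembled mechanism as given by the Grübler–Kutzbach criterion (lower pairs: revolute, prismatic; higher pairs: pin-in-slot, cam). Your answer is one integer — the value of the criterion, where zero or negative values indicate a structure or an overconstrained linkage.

M = 0

ground; <1,0,0>
#1 <2,0,0>
P:0↔1 J1 <2,1,0>
#2 <3,1,0>
P:1↔2 J1 <3,2,0>
C:2↔0 J2 <3,2,1>
#3 <4,2,1>
C:1↔3 J2 <4,2,2>
PS:0↔3 J2 <4,2,3>
#4 <5,2,3>
C:0↔4 J2 <5,2,4>
R:4↔3 J1 <5,3,4>
P:4↔1 J1 <5,4,4>
3×4 − 2×4 − 1×4 = 0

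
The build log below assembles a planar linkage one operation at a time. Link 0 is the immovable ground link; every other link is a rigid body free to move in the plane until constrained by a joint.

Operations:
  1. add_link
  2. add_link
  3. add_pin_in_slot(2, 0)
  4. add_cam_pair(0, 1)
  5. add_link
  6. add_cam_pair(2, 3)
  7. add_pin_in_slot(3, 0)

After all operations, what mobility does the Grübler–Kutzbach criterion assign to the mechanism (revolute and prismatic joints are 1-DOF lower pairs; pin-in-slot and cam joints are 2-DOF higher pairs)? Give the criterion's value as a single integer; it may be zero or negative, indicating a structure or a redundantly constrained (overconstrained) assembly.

[1;0;0] (link 0 is ground)
L+ [2;0;0]
L+ [3;0;0]
PS(2,0)∈J2 [3;0;1]
C(0,1)∈J2 [3;0;2]
L+ [4;0;2]
C(2,3)∈J2 [4;0;3]
PS(3,0)∈J2 [4;0;4]
mobility = 9 − 0 − 4 = 5

M = 5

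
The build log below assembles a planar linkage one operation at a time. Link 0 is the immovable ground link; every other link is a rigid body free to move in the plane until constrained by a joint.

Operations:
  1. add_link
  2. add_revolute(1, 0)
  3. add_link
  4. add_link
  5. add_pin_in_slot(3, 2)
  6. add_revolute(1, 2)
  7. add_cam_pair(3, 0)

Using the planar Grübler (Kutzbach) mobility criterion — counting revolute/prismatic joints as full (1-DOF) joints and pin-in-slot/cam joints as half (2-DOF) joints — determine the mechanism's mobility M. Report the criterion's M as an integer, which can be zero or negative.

M = 3

L=1 J1=0 J2=0
add link → L=2 J1=0 J2=0
R@1,0 dof=1 J1 → L=2 J1=1 J2=0
add link → L=3 J1=1 J2=0
add link → L=4 J1=1 J2=0
PS@3,2 dof=2 J2 → L=4 J1=1 J2=1
R@1,2 dof=1 J1 → L=4 J1=2 J2=1
C@3,0 dof=2 J2 → L=4 J1=2 J2=2
M=3(L−1)−2J1−J2=3·3−2·2−2=3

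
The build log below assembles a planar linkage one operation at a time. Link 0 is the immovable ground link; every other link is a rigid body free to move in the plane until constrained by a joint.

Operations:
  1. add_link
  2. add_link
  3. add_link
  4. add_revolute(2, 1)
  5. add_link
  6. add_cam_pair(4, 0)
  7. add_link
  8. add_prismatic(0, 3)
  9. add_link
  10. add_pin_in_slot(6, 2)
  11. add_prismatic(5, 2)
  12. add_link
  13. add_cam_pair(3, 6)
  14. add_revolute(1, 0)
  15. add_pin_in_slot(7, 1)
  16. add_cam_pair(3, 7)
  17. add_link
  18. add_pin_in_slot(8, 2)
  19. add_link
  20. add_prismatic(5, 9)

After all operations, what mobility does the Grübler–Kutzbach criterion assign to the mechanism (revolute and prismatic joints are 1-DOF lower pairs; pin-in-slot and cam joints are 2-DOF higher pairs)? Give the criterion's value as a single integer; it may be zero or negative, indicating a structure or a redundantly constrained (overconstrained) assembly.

(L,J1,J2)=(1,0,0); link0 fixed
link1: (2,0,0)
link2: (3,0,0)
link3: (4,0,0)
R 2-1 [J1]: (4,1,0)
link4: (5,1,0)
C 4-0 [J2]: (5,1,1)
link5: (6,1,1)
P 0-3 [J1]: (6,2,1)
link6: (7,2,1)
PS 6-2 [J2]: (7,2,2)
P 5-2 [J1]: (7,3,2)
link7: (8,3,2)
C 3-6 [J2]: (8,3,3)
R 1-0 [J1]: (8,4,3)
PS 7-1 [J2]: (8,4,4)
C 3-7 [J2]: (8,4,5)
link8: (9,4,5)
PS 8-2 [J2]: (9,4,6)
link9: (10,4,6)
P 5-9 [J1]: (10,5,6)
Grübler: 3·9 − 2·5 − 6 = 11

M = 11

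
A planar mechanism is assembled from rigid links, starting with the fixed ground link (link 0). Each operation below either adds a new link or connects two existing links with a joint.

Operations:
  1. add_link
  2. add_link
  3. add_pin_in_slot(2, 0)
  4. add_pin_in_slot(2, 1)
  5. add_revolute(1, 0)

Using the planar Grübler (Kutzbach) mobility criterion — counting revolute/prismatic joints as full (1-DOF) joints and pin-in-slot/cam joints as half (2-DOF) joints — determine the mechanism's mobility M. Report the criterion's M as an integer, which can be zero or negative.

M = 2

(L,J1,J2)=(1,0,0); link0 fixed
link1: (2,0,0)
link2: (3,0,0)
PS 2-0 [J2]: (3,0,1)
PS 2-1 [J2]: (3,0,2)
R 1-0 [J1]: (3,1,2)
Grübler: 3·2 − 2·1 − 2 = 2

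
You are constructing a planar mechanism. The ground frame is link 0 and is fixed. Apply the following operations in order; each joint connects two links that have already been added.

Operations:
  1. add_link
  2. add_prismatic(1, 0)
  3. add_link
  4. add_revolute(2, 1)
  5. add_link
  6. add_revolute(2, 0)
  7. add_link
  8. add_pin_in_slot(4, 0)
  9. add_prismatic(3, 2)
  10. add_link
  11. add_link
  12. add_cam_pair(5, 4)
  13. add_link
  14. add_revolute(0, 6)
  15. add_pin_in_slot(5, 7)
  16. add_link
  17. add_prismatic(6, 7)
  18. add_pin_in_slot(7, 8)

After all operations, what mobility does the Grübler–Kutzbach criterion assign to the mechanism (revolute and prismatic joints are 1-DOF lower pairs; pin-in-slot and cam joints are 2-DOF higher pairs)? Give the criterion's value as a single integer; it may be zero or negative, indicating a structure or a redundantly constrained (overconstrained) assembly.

[1;0;0] (link 0 is ground)
L+ [2;0;0]
P(1,0)∈J1 [2;1;0]
L+ [3;1;0]
R(2,1)∈J1 [3;2;0]
L+ [4;2;0]
R(2,0)∈J1 [4;3;0]
L+ [5;3;0]
PS(4,0)∈J2 [5;3;1]
P(3,2)∈J1 [5;4;1]
L+ [6;4;1]
L+ [7;4;1]
C(5,4)∈J2 [7;4;2]
L+ [8;4;2]
R(0,6)∈J1 [8;5;2]
PS(5,7)∈J2 [8;5;3]
L+ [9;5;3]
P(6,7)∈J1 [9;6;3]
PS(7,8)∈J2 [9;6;4]
mobility = 24 − 12 − 4 = 8

M = 8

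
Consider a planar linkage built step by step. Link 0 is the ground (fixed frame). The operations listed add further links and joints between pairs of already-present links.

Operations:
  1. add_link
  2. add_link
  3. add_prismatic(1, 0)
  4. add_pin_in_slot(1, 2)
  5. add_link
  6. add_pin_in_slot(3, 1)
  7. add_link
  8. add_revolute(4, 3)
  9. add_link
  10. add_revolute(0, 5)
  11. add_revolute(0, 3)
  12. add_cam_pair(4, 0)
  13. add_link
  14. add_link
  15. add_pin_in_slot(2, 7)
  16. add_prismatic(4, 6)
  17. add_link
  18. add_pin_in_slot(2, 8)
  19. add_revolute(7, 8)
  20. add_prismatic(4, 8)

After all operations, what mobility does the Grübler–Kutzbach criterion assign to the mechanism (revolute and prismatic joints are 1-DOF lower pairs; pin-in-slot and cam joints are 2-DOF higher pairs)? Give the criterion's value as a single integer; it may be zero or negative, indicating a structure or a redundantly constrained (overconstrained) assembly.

ground; <1,0,0>
#1 <2,0,0>
#2 <3,0,0>
P:1↔0 J1 <3,1,0>
PS:1↔2 J2 <3,1,1>
#3 <4,1,1>
PS:3↔1 J2 <4,1,2>
#4 <5,1,2>
R:4↔3 J1 <5,2,2>
#5 <6,2,2>
R:0↔5 J1 <6,3,2>
R:0↔3 J1 <6,4,2>
C:4↔0 J2 <6,4,3>
#6 <7,4,3>
#7 <8,4,3>
PS:2↔7 J2 <8,4,4>
P:4↔6 J1 <8,5,4>
#8 <9,5,4>
PS:2↔8 J2 <9,5,5>
R:7↔8 J1 <9,6,5>
P:4↔8 J1 <9,7,5>
3×8 − 2×7 − 1×5 = 5

M = 5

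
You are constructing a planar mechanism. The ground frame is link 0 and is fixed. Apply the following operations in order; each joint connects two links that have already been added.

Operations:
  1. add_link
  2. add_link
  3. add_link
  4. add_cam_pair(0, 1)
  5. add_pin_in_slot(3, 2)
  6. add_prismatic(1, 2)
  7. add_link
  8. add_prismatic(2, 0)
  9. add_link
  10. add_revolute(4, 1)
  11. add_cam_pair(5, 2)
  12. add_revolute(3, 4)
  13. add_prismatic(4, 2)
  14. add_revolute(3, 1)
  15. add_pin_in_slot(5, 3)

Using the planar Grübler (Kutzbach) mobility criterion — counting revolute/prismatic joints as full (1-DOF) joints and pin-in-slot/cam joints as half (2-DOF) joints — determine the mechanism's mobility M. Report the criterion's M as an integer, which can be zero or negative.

(L,J1,J2)=(1,0,0); link0 fixed
link1: (2,0,0)
link2: (3,0,0)
link3: (4,0,0)
C 0-1 [J2]: (4,0,1)
PS 3-2 [J2]: (4,0,2)
P 1-2 [J1]: (4,1,2)
link4: (5,1,2)
P 2-0 [J1]: (5,2,2)
link5: (6,2,2)
R 4-1 [J1]: (6,3,2)
C 5-2 [J2]: (6,3,3)
R 3-4 [J1]: (6,4,3)
P 4-2 [J1]: (6,5,3)
R 3-1 [J1]: (6,6,3)
PS 5-3 [J2]: (6,6,4)
Grübler: 3·5 − 2·6 − 4 = -1

M = -1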